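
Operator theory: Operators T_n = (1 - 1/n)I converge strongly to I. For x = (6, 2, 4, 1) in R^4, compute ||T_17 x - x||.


T_17 x - x = (1 - 1/17)x - x = -x/17
||x|| = sqrt(57) = 7.5498
||T_17 x - x|| = ||x||/17 = 7.5498/17 = 0.4441

0.4441


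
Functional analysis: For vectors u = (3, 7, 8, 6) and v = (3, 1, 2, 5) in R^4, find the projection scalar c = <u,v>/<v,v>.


Computing <u,v> = 3*3 + 7*1 + 8*2 + 6*5 = 62
Computing <v,v> = 3^2 + 1^2 + 2^2 + 5^2 = 39
Projection coefficient = 62/39 = 1.5897

1.5897


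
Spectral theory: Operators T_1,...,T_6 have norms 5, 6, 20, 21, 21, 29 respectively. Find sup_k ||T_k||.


By the Uniform Boundedness Principle, the supremum of norms is finite.
sup_k ||T_k|| = max(5, 6, 20, 21, 21, 29) = 29

29


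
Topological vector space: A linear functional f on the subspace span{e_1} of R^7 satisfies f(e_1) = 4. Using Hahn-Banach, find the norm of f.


The norm of f is given by ||f|| = sup_{||x||=1} |f(x)|.
On span{e_1}, ||e_1|| = 1, so ||f|| = |f(e_1)| / ||e_1||
= |4| / 1 = 4.0000

4.0000


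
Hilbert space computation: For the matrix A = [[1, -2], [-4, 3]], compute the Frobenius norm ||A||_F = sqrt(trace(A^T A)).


||A||_F^2 = sum a_ij^2
= 1^2 + (-2)^2 + (-4)^2 + 3^2
= 1 + 4 + 16 + 9 = 30
||A||_F = sqrt(30) = 5.4772

5.4772


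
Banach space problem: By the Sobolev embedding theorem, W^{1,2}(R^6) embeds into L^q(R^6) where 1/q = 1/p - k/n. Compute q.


Using the Sobolev embedding formula: 1/q = 1/p - k/n
1/q = 1/2 - 1/6 = 1/3
q = 1/(1/3) = 3

3.0000


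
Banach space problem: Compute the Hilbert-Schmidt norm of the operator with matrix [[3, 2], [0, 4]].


The Hilbert-Schmidt norm is sqrt(sum of squares of all entries).
Sum of squares = 3^2 + 2^2 + 0^2 + 4^2
= 9 + 4 + 0 + 16 = 29
||T||_HS = sqrt(29) = 5.3852

5.3852


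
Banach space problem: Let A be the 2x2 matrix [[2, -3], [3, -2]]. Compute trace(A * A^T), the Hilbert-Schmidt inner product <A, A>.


trace(A * A^T) = sum of squares of all entries
= 2^2 + (-3)^2 + 3^2 + (-2)^2
= 4 + 9 + 9 + 4
= 26

26


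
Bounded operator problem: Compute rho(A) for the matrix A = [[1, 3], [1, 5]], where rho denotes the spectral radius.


For a 2x2 matrix, eigenvalues satisfy lambda^2 - (trace)*lambda + det = 0
trace = 1 + 5 = 6
det = 1*5 - 3*1 = 2
discriminant = 6^2 - 4*(2) = 28
spectral radius = max |eigenvalue| = 5.6458

5.6458


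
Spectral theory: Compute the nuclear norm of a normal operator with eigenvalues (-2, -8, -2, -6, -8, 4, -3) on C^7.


For a normal operator, singular values equal |eigenvalues|.
Trace norm = sum |lambda_i| = 2 + 8 + 2 + 6 + 8 + 4 + 3
= 33

33


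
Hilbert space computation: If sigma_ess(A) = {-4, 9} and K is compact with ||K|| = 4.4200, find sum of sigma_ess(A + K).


By Weyl's theorem, the essential spectrum is invariant under compact perturbations.
sigma_ess(A + K) = sigma_ess(A) = {-4, 9}
Sum = -4 + 9 = 5

5


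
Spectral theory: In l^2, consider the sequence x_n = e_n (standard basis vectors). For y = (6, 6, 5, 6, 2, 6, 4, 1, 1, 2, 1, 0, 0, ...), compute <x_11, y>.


x_11 = e_11 is the standard basis vector with 1 in position 11.
<x_11, y> = y_11 = 1
As n -> infinity, <x_n, y> -> 0, confirming weak convergence of (x_n) to 0.

1


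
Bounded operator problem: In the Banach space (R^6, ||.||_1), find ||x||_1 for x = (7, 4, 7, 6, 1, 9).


The l^1 norm equals the sum of absolute values of all components.
||x||_1 = 7 + 4 + 7 + 6 + 1 + 9
= 34

34.0000


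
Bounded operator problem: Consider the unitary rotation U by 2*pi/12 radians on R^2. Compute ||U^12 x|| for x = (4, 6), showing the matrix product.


U is a rotation by theta = 2*pi/12
U^12 = rotation by 12*theta = 24*pi/12 = 0*pi/12 (mod 2*pi)
cos(0*pi/12) = 1.0000, sin(0*pi/12) = 0.0000
U^12 x = (1.0000 * 4 - 0.0000 * 6, 0.0000 * 4 + 1.0000 * 6)
= (4.0000, 6.0000)
||U^12 x|| = sqrt(4.0000^2 + 6.0000^2) = sqrt(52.0000) = 7.2111

7.2111


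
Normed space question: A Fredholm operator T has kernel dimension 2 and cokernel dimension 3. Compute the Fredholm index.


The Fredholm index is defined as ind(T) = dim(ker T) - dim(coker T)
= 2 - 3
= -1

-1


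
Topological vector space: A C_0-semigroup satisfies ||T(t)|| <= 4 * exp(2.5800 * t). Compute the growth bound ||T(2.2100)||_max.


||T(2.2100)|| <= 4 * exp(2.5800 * 2.2100)
= 4 * exp(5.7018)
= 4 * 299.4058
= 1197.6234

1197.6234


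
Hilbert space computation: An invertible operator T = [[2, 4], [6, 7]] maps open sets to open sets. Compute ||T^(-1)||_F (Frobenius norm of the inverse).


det(T) = 2*7 - 4*6 = -10
T^(-1) = (1/-10) * [[7, -4], [-6, 2]] = [[-0.7000, 0.4000], [0.6000, -0.2000]]
||T^(-1)||_F^2 = (-0.7000)^2 + 0.4000^2 + 0.6000^2 + (-0.2000)^2 = 1.0500
||T^(-1)||_F = sqrt(1.0500) = 1.0247

1.0247


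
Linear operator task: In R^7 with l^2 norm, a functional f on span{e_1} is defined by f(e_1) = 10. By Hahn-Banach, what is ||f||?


The norm of f is given by ||f|| = sup_{||x||=1} |f(x)|.
On span{e_1}, ||e_1|| = 1, so ||f|| = |f(e_1)| / ||e_1||
= |10| / 1 = 10.0000

10.0000


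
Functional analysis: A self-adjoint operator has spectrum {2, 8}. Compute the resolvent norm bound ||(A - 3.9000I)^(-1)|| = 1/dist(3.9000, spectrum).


dist(3.9000, {2, 8}) = min(|3.9000 - 2|, |3.9000 - 8|)
= min(1.9000, 4.1000) = 1.9000
Resolvent bound = 1/1.9000 = 0.5263

0.5263


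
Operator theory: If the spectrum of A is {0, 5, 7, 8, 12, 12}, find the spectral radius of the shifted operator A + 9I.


Spectrum of A + 9I = {9, 14, 16, 17, 21, 21}
Spectral radius = max |lambda| over the shifted spectrum
= max(9, 14, 16, 17, 21, 21) = 21

21


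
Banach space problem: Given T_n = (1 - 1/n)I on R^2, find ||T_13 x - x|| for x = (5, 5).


T_13 x - x = (1 - 1/13)x - x = -x/13
||x|| = sqrt(50) = 7.0711
||T_13 x - x|| = ||x||/13 = 7.0711/13 = 0.5439

0.5439


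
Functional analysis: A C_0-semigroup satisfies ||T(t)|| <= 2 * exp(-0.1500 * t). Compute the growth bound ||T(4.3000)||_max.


||T(4.3000)|| <= 2 * exp(-0.1500 * 4.3000)
= 2 * exp(-0.6450)
= 2 * 0.5247
= 1.0493

1.0493


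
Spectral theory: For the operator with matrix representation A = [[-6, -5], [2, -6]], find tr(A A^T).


trace(A * A^T) = sum of squares of all entries
= (-6)^2 + (-5)^2 + 2^2 + (-6)^2
= 36 + 25 + 4 + 36
= 101

101


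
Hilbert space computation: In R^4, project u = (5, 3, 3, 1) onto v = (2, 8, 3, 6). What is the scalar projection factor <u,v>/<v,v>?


Computing <u,v> = 5*2 + 3*8 + 3*3 + 1*6 = 49
Computing <v,v> = 2^2 + 8^2 + 3^2 + 6^2 = 113
Projection coefficient = 49/113 = 0.4336

0.4336


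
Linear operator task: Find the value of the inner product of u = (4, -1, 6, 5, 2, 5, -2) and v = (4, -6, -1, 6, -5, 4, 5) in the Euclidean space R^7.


Computing the standard inner product <u, v> = sum u_i * v_i
= 4*4 + -1*-6 + 6*-1 + 5*6 + 2*-5 + 5*4 + -2*5
= 16 + 6 + -6 + 30 + -10 + 20 + -10
= 46

46


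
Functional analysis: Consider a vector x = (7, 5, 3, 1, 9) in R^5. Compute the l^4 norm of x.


The l^4 norm = (sum |x_i|^4)^(1/4)
Sum of 4th powers = 2401 + 625 + 81 + 1 + 6561 = 9669
||x||_4 = (9669)^(1/4) = 9.9162

9.9162


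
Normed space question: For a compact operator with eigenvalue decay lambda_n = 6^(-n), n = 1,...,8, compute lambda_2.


The eigenvalue formula gives lambda_2 = 1/6^2
= 1/36
= 0.0278

0.0278


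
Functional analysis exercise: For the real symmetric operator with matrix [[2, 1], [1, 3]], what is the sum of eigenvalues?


For a self-adjoint (symmetric) matrix, the eigenvalues are real.
The sum of eigenvalues equals the trace of the matrix.
trace = 2 + 3 = 5

5


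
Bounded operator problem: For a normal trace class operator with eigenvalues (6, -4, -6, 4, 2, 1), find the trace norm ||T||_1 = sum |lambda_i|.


For a normal operator, singular values equal |eigenvalues|.
Trace norm = sum |lambda_i| = 6 + 4 + 6 + 4 + 2 + 1
= 23

23


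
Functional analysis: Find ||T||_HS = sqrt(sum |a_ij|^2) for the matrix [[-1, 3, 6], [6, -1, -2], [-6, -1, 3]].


The Hilbert-Schmidt norm is sqrt(sum of squares of all entries).
Sum of squares = (-1)^2 + 3^2 + 6^2 + 6^2 + (-1)^2 + (-2)^2 + (-6)^2 + (-1)^2 + 3^2
= 1 + 9 + 36 + 36 + 1 + 4 + 36 + 1 + 9 = 133
||T||_HS = sqrt(133) = 11.5326

11.5326


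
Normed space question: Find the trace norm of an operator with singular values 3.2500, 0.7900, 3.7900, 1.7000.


The nuclear norm is the sum of all singular values.
||T||_1 = 3.2500 + 0.7900 + 3.7900 + 1.7000
= 9.5300

9.5300


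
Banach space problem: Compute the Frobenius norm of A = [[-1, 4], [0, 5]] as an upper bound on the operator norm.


||A||_F^2 = sum a_ij^2
= (-1)^2 + 4^2 + 0^2 + 5^2
= 1 + 16 + 0 + 25 = 42
||A||_F = sqrt(42) = 6.4807

6.4807


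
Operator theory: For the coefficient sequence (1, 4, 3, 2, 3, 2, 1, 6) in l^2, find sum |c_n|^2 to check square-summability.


sum |c_n|^2 = 1^2 + 4^2 + 3^2 + 2^2 + 3^2 + 2^2 + 1^2 + 6^2
= 1 + 16 + 9 + 4 + 9 + 4 + 1 + 36
= 80

80


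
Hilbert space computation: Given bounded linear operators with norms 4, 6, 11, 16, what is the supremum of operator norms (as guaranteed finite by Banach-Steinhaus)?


By the Uniform Boundedness Principle, the supremum of norms is finite.
sup_k ||T_k|| = max(4, 6, 11, 16) = 16

16


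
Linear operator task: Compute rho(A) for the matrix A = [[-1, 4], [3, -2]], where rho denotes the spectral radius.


For a 2x2 matrix, eigenvalues satisfy lambda^2 - (trace)*lambda + det = 0
trace = -1 + -2 = -3
det = -1*-2 - 4*3 = -10
discriminant = (-3)^2 - 4*(-10) = 49
spectral radius = max |eigenvalue| = 5.0000

5.0000


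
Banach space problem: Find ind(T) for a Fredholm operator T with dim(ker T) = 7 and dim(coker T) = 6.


The Fredholm index is defined as ind(T) = dim(ker T) - dim(coker T)
= 7 - 6
= 1

1


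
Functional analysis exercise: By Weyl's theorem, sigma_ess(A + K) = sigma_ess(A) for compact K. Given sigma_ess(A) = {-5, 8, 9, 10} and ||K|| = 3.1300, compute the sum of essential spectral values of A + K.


By Weyl's theorem, the essential spectrum is invariant under compact perturbations.
sigma_ess(A + K) = sigma_ess(A) = {-5, 8, 9, 10}
Sum = -5 + 8 + 9 + 10 = 22

22


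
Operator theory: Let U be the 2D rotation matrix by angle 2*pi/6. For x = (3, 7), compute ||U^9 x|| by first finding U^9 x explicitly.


U is a rotation by theta = 2*pi/6
U^9 = rotation by 9*theta = 18*pi/6 = 6*pi/6 (mod 2*pi)
cos(6*pi/6) = -1.0000, sin(6*pi/6) = 0.0000
U^9 x = (-1.0000 * 3 - 0.0000 * 7, 0.0000 * 3 + -1.0000 * 7)
= (-3.0000, -7.0000)
||U^9 x|| = sqrt((-3.0000)^2 + (-7.0000)^2) = sqrt(58.0000) = 7.6158

7.6158


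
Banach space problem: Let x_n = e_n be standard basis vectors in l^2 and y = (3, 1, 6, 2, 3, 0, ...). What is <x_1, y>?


x_1 = e_1 is the standard basis vector with 1 in position 1.
<x_1, y> = y_1 = 3
As n -> infinity, <x_n, y> -> 0, confirming weak convergence of (x_n) to 0.

3


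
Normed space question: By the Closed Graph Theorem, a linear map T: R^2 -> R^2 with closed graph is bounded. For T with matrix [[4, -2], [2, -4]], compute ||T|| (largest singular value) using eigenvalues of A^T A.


A^T A = [[20, -16], [-16, 20]]
trace(A^T A) = 40, det(A^T A) = 144
discriminant = 40^2 - 4*144 = 1024
Largest eigenvalue of A^T A = (trace + sqrt(disc))/2 = 36.0000
||T|| = sqrt(36.0000) = 6.0000

6.0000


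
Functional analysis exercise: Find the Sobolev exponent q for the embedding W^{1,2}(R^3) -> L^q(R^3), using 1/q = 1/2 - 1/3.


Using the Sobolev embedding formula: 1/q = 1/p - k/n
1/q = 1/2 - 1/3 = 1/6
q = 1/(1/6) = 6

6.0000


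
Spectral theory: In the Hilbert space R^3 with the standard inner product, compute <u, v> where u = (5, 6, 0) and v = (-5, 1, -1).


Computing the standard inner product <u, v> = sum u_i * v_i
= 5*-5 + 6*1 + 0*-1
= -25 + 6 + 0
= -19

-19


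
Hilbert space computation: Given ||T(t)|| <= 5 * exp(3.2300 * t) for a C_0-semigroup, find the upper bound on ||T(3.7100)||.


||T(3.7100)|| <= 5 * exp(3.2300 * 3.7100)
= 5 * exp(11.9833)
= 5 * 160059.3559
= 800296.7797

800296.7797


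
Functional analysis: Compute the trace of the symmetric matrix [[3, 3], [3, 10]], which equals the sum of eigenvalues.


For a self-adjoint (symmetric) matrix, the eigenvalues are real.
The sum of eigenvalues equals the trace of the matrix.
trace = 3 + 10 = 13

13


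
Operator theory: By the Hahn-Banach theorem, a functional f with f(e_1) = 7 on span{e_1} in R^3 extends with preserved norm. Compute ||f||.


The norm of f is given by ||f|| = sup_{||x||=1} |f(x)|.
On span{e_1}, ||e_1|| = 1, so ||f|| = |f(e_1)| / ||e_1||
= |7| / 1 = 7.0000

7.0000


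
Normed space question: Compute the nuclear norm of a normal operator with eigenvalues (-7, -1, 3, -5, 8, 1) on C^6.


For a normal operator, singular values equal |eigenvalues|.
Trace norm = sum |lambda_i| = 7 + 1 + 3 + 5 + 8 + 1
= 25

25


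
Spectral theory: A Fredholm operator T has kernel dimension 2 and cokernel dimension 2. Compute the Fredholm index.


The Fredholm index is defined as ind(T) = dim(ker T) - dim(coker T)
= 2 - 2
= 0

0


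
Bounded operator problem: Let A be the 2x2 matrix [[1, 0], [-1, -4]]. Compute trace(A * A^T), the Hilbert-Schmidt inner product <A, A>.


trace(A * A^T) = sum of squares of all entries
= 1^2 + 0^2 + (-1)^2 + (-4)^2
= 1 + 0 + 1 + 16
= 18

18


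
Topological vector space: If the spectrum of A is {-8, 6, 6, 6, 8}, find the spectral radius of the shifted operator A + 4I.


Spectrum of A + 4I = {-4, 10, 10, 10, 12}
Spectral radius = max |lambda| over the shifted spectrum
= max(4, 10, 10, 10, 12) = 12

12


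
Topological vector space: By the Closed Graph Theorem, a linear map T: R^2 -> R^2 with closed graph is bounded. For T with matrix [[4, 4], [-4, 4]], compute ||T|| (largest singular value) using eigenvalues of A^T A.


A^T A = [[32, 0], [0, 32]]
trace(A^T A) = 64, det(A^T A) = 1024
discriminant = 64^2 - 4*1024 = 0
Largest eigenvalue of A^T A = (trace + sqrt(disc))/2 = 32.0000
||T|| = sqrt(32.0000) = 5.6569

5.6569


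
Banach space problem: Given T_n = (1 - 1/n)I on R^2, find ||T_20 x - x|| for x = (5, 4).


T_20 x - x = (1 - 1/20)x - x = -x/20
||x|| = sqrt(41) = 6.4031
||T_20 x - x|| = ||x||/20 = 6.4031/20 = 0.3202

0.3202


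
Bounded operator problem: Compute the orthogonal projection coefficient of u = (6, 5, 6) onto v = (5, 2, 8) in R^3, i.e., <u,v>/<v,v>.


Computing <u,v> = 6*5 + 5*2 + 6*8 = 88
Computing <v,v> = 5^2 + 2^2 + 8^2 = 93
Projection coefficient = 88/93 = 0.9462

0.9462


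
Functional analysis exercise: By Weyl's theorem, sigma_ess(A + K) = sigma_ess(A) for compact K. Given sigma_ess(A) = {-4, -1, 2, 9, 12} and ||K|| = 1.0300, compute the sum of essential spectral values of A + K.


By Weyl's theorem, the essential spectrum is invariant under compact perturbations.
sigma_ess(A + K) = sigma_ess(A) = {-4, -1, 2, 9, 12}
Sum = -4 + -1 + 2 + 9 + 12 = 18

18


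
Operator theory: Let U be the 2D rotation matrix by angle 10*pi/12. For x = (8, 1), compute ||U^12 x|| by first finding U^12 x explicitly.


U is a rotation by theta = 10*pi/12
U^12 = rotation by 12*theta = 120*pi/12 = 0*pi/12 (mod 2*pi)
cos(0*pi/12) = 1.0000, sin(0*pi/12) = 0.0000
U^12 x = (1.0000 * 8 - 0.0000 * 1, 0.0000 * 8 + 1.0000 * 1)
= (8.0000, 1.0000)
||U^12 x|| = sqrt(8.0000^2 + 1.0000^2) = sqrt(65.0000) = 8.0623

8.0623


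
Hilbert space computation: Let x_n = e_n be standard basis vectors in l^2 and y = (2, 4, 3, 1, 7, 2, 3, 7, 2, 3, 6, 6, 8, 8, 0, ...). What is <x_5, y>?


x_5 = e_5 is the standard basis vector with 1 in position 5.
<x_5, y> = y_5 = 7
As n -> infinity, <x_n, y> -> 0, confirming weak convergence of (x_n) to 0.

7


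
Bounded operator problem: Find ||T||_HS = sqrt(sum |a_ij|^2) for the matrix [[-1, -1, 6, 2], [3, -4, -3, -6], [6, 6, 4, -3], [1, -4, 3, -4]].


The Hilbert-Schmidt norm is sqrt(sum of squares of all entries).
Sum of squares = (-1)^2 + (-1)^2 + 6^2 + 2^2 + 3^2 + (-4)^2 + (-3)^2 + (-6)^2 + 6^2 + 6^2 + 4^2 + (-3)^2 + 1^2 + (-4)^2 + 3^2 + (-4)^2
= 1 + 1 + 36 + 4 + 9 + 16 + 9 + 36 + 36 + 36 + 16 + 9 + 1 + 16 + 9 + 16 = 251
||T||_HS = sqrt(251) = 15.8430

15.8430


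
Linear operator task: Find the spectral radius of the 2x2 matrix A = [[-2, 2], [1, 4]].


For a 2x2 matrix, eigenvalues satisfy lambda^2 - (trace)*lambda + det = 0
trace = -2 + 4 = 2
det = -2*4 - 2*1 = -10
discriminant = 2^2 - 4*(-10) = 44
spectral radius = max |eigenvalue| = 4.3166

4.3166


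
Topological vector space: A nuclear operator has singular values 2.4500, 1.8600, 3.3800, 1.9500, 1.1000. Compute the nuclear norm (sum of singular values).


The nuclear norm is the sum of all singular values.
||T||_1 = 2.4500 + 1.8600 + 3.3800 + 1.9500 + 1.1000
= 10.7400

10.7400


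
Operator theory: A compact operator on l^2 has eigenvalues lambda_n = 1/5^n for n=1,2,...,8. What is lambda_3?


The eigenvalue formula gives lambda_3 = 1/5^3
= 1/125
= 0.0080

0.0080


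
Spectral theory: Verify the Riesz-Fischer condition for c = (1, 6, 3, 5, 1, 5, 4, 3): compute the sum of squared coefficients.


sum |c_n|^2 = 1^2 + 6^2 + 3^2 + 5^2 + 1^2 + 5^2 + 4^2 + 3^2
= 1 + 36 + 9 + 25 + 1 + 25 + 16 + 9
= 122

122


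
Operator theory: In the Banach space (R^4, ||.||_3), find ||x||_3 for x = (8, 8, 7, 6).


The l^3 norm = (sum |x_i|^3)^(1/3)
Sum of 3th powers = 512 + 512 + 343 + 216 = 1583
||x||_3 = (1583)^(1/3) = 11.6545

11.6545


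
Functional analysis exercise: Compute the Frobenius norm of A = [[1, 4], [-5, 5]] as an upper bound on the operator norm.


||A||_F^2 = sum a_ij^2
= 1^2 + 4^2 + (-5)^2 + 5^2
= 1 + 16 + 25 + 25 = 67
||A||_F = sqrt(67) = 8.1854

8.1854


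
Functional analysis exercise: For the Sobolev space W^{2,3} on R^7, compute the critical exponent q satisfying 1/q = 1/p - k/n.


Using the Sobolev embedding formula: 1/q = 1/p - k/n
1/q = 1/3 - 2/7 = 1/21
q = 1/(1/21) = 21

21.0000


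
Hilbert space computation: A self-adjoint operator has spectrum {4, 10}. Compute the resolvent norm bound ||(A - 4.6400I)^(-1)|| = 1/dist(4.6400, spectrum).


dist(4.6400, {4, 10}) = min(|4.6400 - 4|, |4.6400 - 10|)
= min(0.6400, 5.3600) = 0.6400
Resolvent bound = 1/0.6400 = 1.5625

1.5625


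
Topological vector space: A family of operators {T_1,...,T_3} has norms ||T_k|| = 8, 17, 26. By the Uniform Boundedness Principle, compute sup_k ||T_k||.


By the Uniform Boundedness Principle, the supremum of norms is finite.
sup_k ||T_k|| = max(8, 17, 26) = 26

26


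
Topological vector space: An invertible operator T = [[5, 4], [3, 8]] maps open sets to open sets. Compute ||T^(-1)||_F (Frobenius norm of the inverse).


det(T) = 5*8 - 4*3 = 28
T^(-1) = (1/28) * [[8, -4], [-3, 5]] = [[0.2857, -0.1429], [-0.1071, 0.1786]]
||T^(-1)||_F^2 = 0.2857^2 + (-0.1429)^2 + (-0.1071)^2 + 0.1786^2 = 0.1454
||T^(-1)||_F = sqrt(0.1454) = 0.3813

0.3813


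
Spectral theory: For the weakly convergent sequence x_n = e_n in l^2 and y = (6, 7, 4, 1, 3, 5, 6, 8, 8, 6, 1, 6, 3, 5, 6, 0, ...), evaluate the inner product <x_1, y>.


x_1 = e_1 is the standard basis vector with 1 in position 1.
<x_1, y> = y_1 = 6
As n -> infinity, <x_n, y> -> 0, confirming weak convergence of (x_n) to 0.

6


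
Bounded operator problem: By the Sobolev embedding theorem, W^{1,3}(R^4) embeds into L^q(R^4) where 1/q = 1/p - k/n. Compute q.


Using the Sobolev embedding formula: 1/q = 1/p - k/n
1/q = 1/3 - 1/4 = 1/12
q = 1/(1/12) = 12

12.0000


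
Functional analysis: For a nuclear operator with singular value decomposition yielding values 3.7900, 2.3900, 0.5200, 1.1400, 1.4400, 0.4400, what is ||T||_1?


The nuclear norm is the sum of all singular values.
||T||_1 = 3.7900 + 2.3900 + 0.5200 + 1.1400 + 1.4400 + 0.4400
= 9.7200

9.7200


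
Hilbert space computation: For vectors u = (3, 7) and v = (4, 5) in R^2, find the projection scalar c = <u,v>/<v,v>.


Computing <u,v> = 3*4 + 7*5 = 47
Computing <v,v> = 4^2 + 5^2 = 41
Projection coefficient = 47/41 = 1.1463

1.1463


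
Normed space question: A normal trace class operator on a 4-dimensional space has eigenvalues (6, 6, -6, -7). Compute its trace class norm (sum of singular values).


For a normal operator, singular values equal |eigenvalues|.
Trace norm = sum |lambda_i| = 6 + 6 + 6 + 7
= 25

25


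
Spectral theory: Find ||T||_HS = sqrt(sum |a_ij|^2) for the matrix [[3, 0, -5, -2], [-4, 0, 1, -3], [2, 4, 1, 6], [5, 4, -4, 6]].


The Hilbert-Schmidt norm is sqrt(sum of squares of all entries).
Sum of squares = 3^2 + 0^2 + (-5)^2 + (-2)^2 + (-4)^2 + 0^2 + 1^2 + (-3)^2 + 2^2 + 4^2 + 1^2 + 6^2 + 5^2 + 4^2 + (-4)^2 + 6^2
= 9 + 0 + 25 + 4 + 16 + 0 + 1 + 9 + 4 + 16 + 1 + 36 + 25 + 16 + 16 + 36 = 214
||T||_HS = sqrt(214) = 14.6287

14.6287


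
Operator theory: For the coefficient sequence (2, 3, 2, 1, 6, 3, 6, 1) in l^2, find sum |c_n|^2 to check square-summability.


sum |c_n|^2 = 2^2 + 3^2 + 2^2 + 1^2 + 6^2 + 3^2 + 6^2 + 1^2
= 4 + 9 + 4 + 1 + 36 + 9 + 36 + 1
= 100

100


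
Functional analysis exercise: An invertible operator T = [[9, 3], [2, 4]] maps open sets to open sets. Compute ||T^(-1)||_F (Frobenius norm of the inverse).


det(T) = 9*4 - 3*2 = 30
T^(-1) = (1/30) * [[4, -3], [-2, 9]] = [[0.1333, -0.1000], [-0.0667, 0.3000]]
||T^(-1)||_F^2 = 0.1333^2 + (-0.1000)^2 + (-0.0667)^2 + 0.3000^2 = 0.1222
||T^(-1)||_F = sqrt(0.1222) = 0.3496

0.3496


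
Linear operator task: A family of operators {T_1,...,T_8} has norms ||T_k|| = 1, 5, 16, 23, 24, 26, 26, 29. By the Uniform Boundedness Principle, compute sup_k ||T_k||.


By the Uniform Boundedness Principle, the supremum of norms is finite.
sup_k ||T_k|| = max(1, 5, 16, 23, 24, 26, 26, 29) = 29

29


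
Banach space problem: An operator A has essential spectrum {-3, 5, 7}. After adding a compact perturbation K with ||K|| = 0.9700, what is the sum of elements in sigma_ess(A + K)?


By Weyl's theorem, the essential spectrum is invariant under compact perturbations.
sigma_ess(A + K) = sigma_ess(A) = {-3, 5, 7}
Sum = -3 + 5 + 7 = 9

9


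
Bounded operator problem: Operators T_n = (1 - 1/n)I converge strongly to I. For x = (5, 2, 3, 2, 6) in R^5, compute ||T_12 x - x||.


T_12 x - x = (1 - 1/12)x - x = -x/12
||x|| = sqrt(78) = 8.8318
||T_12 x - x|| = ||x||/12 = 8.8318/12 = 0.7360

0.7360


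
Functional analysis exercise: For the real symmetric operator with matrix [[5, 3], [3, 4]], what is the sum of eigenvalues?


For a self-adjoint (symmetric) matrix, the eigenvalues are real.
The sum of eigenvalues equals the trace of the matrix.
trace = 5 + 4 = 9

9


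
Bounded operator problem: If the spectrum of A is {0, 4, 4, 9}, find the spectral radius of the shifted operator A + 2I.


Spectrum of A + 2I = {2, 6, 6, 11}
Spectral radius = max |lambda| over the shifted spectrum
= max(2, 6, 6, 11) = 11

11


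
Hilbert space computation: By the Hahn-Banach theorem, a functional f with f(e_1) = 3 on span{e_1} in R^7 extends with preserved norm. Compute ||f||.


The norm of f is given by ||f|| = sup_{||x||=1} |f(x)|.
On span{e_1}, ||e_1|| = 1, so ||f|| = |f(e_1)| / ||e_1||
= |3| / 1 = 3.0000

3.0000


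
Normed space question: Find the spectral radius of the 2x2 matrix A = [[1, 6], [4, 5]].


For a 2x2 matrix, eigenvalues satisfy lambda^2 - (trace)*lambda + det = 0
trace = 1 + 5 = 6
det = 1*5 - 6*4 = -19
discriminant = 6^2 - 4*(-19) = 112
spectral radius = max |eigenvalue| = 8.2915

8.2915


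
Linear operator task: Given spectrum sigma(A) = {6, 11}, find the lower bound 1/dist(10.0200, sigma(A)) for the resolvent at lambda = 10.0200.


dist(10.0200, {6, 11}) = min(|10.0200 - 6|, |10.0200 - 11|)
= min(4.0200, 0.9800) = 0.9800
Resolvent bound = 1/0.9800 = 1.0204

1.0204


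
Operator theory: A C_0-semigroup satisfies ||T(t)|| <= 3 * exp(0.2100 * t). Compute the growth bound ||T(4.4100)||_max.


||T(4.4100)|| <= 3 * exp(0.2100 * 4.4100)
= 3 * exp(0.9261)
= 3 * 2.5246
= 7.5739

7.5739


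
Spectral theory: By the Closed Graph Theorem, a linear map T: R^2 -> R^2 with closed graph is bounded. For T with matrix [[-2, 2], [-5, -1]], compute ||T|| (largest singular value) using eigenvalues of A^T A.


A^T A = [[29, 1], [1, 5]]
trace(A^T A) = 34, det(A^T A) = 144
discriminant = 34^2 - 4*144 = 580
Largest eigenvalue of A^T A = (trace + sqrt(disc))/2 = 29.0416
||T|| = sqrt(29.0416) = 5.3890

5.3890


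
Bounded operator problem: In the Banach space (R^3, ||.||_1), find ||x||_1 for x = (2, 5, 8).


The l^1 norm equals the sum of absolute values of all components.
||x||_1 = 2 + 5 + 8
= 15

15.0000


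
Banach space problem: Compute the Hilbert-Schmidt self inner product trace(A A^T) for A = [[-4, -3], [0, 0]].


trace(A * A^T) = sum of squares of all entries
= (-4)^2 + (-3)^2 + 0^2 + 0^2
= 16 + 9 + 0 + 0
= 25

25


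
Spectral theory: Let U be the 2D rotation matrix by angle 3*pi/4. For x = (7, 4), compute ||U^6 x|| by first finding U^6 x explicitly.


U is a rotation by theta = 3*pi/4
U^6 = rotation by 6*theta = 18*pi/4 = 2*pi/4 (mod 2*pi)
cos(2*pi/4) = 0.0000, sin(2*pi/4) = 1.0000
U^6 x = (0.0000 * 7 - 1.0000 * 4, 1.0000 * 7 + 0.0000 * 4)
= (-4.0000, 7.0000)
||U^6 x|| = sqrt((-4.0000)^2 + 7.0000^2) = sqrt(65.0000) = 8.0623

8.0623


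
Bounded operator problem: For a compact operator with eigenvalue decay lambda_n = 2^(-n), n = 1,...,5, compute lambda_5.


The eigenvalue formula gives lambda_5 = 1/2^5
= 1/32
= 0.0312

0.0312


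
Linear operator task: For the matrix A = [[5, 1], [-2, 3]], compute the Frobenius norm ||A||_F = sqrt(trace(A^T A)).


||A||_F^2 = sum a_ij^2
= 5^2 + 1^2 + (-2)^2 + 3^2
= 25 + 1 + 4 + 9 = 39
||A||_F = sqrt(39) = 6.2450

6.2450


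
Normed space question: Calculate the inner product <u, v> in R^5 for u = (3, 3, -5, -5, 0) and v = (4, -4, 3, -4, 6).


Computing the standard inner product <u, v> = sum u_i * v_i
= 3*4 + 3*-4 + -5*3 + -5*-4 + 0*6
= 12 + -12 + -15 + 20 + 0
= 5

5


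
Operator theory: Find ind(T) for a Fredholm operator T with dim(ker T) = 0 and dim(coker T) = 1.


The Fredholm index is defined as ind(T) = dim(ker T) - dim(coker T)
= 0 - 1
= -1

-1


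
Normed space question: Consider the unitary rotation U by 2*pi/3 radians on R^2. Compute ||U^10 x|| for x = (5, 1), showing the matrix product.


U is a rotation by theta = 2*pi/3
U^10 = rotation by 10*theta = 20*pi/3 = 2*pi/3 (mod 2*pi)
cos(2*pi/3) = -0.5000, sin(2*pi/3) = 0.8660
U^10 x = (-0.5000 * 5 - 0.8660 * 1, 0.8660 * 5 + -0.5000 * 1)
= (-3.3660, 3.8301)
||U^10 x|| = sqrt((-3.3660)^2 + 3.8301^2) = sqrt(26.0000) = 5.0990

5.0990


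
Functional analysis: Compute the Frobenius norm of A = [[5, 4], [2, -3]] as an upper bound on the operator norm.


||A||_F^2 = sum a_ij^2
= 5^2 + 4^2 + 2^2 + (-3)^2
= 25 + 16 + 4 + 9 = 54
||A||_F = sqrt(54) = 7.3485

7.3485


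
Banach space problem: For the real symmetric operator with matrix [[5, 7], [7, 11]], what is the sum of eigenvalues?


For a self-adjoint (symmetric) matrix, the eigenvalues are real.
The sum of eigenvalues equals the trace of the matrix.
trace = 5 + 11 = 16

16


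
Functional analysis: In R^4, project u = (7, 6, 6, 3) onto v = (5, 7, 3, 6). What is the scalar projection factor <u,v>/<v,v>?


Computing <u,v> = 7*5 + 6*7 + 6*3 + 3*6 = 113
Computing <v,v> = 5^2 + 7^2 + 3^2 + 6^2 = 119
Projection coefficient = 113/119 = 0.9496

0.9496


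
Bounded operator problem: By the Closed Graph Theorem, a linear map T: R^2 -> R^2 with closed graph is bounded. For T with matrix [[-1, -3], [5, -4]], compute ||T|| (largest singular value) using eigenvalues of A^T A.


A^T A = [[26, -17], [-17, 25]]
trace(A^T A) = 51, det(A^T A) = 361
discriminant = 51^2 - 4*361 = 1157
Largest eigenvalue of A^T A = (trace + sqrt(disc))/2 = 42.5074
||T|| = sqrt(42.5074) = 6.5198

6.5198


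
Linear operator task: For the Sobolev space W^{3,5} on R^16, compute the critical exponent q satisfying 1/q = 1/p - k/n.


Using the Sobolev embedding formula: 1/q = 1/p - k/n
1/q = 1/5 - 3/16 = 1/80
q = 1/(1/80) = 80

80.0000


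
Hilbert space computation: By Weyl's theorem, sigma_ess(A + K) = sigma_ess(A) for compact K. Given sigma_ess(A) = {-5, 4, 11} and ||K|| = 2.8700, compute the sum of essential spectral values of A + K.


By Weyl's theorem, the essential spectrum is invariant under compact perturbations.
sigma_ess(A + K) = sigma_ess(A) = {-5, 4, 11}
Sum = -5 + 4 + 11 = 10

10


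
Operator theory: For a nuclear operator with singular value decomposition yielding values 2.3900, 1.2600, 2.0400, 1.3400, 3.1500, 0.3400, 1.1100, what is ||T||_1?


The nuclear norm is the sum of all singular values.
||T||_1 = 2.3900 + 1.2600 + 2.0400 + 1.3400 + 3.1500 + 0.3400 + 1.1100
= 11.6300

11.6300


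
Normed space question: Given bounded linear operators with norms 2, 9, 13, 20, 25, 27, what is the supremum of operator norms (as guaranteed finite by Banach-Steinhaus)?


By the Uniform Boundedness Principle, the supremum of norms is finite.
sup_k ||T_k|| = max(2, 9, 13, 20, 25, 27) = 27

27


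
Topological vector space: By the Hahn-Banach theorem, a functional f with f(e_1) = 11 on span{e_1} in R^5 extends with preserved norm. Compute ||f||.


The norm of f is given by ||f|| = sup_{||x||=1} |f(x)|.
On span{e_1}, ||e_1|| = 1, so ||f|| = |f(e_1)| / ||e_1||
= |11| / 1 = 11.0000

11.0000


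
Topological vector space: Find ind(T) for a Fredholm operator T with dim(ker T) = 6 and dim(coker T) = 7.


The Fredholm index is defined as ind(T) = dim(ker T) - dim(coker T)
= 6 - 7
= -1

-1


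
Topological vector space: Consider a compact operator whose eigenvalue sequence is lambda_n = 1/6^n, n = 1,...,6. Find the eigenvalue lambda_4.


The eigenvalue formula gives lambda_4 = 1/6^4
= 1/1296
= 7.7160e-04

7.7160e-04


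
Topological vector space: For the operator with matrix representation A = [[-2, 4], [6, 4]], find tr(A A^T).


trace(A * A^T) = sum of squares of all entries
= (-2)^2 + 4^2 + 6^2 + 4^2
= 4 + 16 + 36 + 16
= 72

72


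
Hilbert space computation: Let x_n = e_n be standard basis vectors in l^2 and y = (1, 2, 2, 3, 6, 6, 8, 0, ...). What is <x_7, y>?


x_7 = e_7 is the standard basis vector with 1 in position 7.
<x_7, y> = y_7 = 8
As n -> infinity, <x_n, y> -> 0, confirming weak convergence of (x_n) to 0.

8


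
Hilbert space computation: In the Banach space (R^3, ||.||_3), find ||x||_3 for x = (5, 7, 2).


The l^3 norm = (sum |x_i|^3)^(1/3)
Sum of 3th powers = 125 + 343 + 8 = 476
||x||_3 = (476)^(1/3) = 7.8079

7.8079


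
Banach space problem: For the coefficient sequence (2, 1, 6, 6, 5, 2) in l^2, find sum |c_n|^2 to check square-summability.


sum |c_n|^2 = 2^2 + 1^2 + 6^2 + 6^2 + 5^2 + 2^2
= 4 + 1 + 36 + 36 + 25 + 4
= 106

106


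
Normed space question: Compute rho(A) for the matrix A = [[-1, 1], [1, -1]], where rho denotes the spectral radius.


For a 2x2 matrix, eigenvalues satisfy lambda^2 - (trace)*lambda + det = 0
trace = -1 + -1 = -2
det = -1*-1 - 1*1 = 0
discriminant = (-2)^2 - 4*(0) = 4
spectral radius = max |eigenvalue| = 2.0000

2.0000


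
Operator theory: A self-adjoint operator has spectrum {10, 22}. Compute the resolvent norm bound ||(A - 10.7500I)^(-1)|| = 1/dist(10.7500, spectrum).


dist(10.7500, {10, 22}) = min(|10.7500 - 10|, |10.7500 - 22|)
= min(0.7500, 11.2500) = 0.7500
Resolvent bound = 1/0.7500 = 1.3333

1.3333


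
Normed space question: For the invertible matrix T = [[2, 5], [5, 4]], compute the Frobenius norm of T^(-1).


det(T) = 2*4 - 5*5 = -17
T^(-1) = (1/-17) * [[4, -5], [-5, 2]] = [[-0.2353, 0.2941], [0.2941, -0.1176]]
||T^(-1)||_F^2 = (-0.2353)^2 + 0.2941^2 + 0.2941^2 + (-0.1176)^2 = 0.2422
||T^(-1)||_F = sqrt(0.2422) = 0.4922

0.4922


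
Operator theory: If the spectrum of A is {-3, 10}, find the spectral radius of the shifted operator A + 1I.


Spectrum of A + 1I = {-2, 11}
Spectral radius = max |lambda| over the shifted spectrum
= max(2, 11) = 11

11


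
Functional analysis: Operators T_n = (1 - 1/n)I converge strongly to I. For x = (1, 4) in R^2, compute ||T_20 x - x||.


T_20 x - x = (1 - 1/20)x - x = -x/20
||x|| = sqrt(17) = 4.1231
||T_20 x - x|| = ||x||/20 = 4.1231/20 = 0.2062

0.2062


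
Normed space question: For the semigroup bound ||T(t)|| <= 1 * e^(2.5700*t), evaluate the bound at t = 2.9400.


||T(2.9400)|| <= 1 * exp(2.5700 * 2.9400)
= 1 * exp(7.5558)
= 1 * 1911.7991
= 1911.7991

1911.7991


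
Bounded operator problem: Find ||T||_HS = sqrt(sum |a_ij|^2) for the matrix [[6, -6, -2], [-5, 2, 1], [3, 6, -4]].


The Hilbert-Schmidt norm is sqrt(sum of squares of all entries).
Sum of squares = 6^2 + (-6)^2 + (-2)^2 + (-5)^2 + 2^2 + 1^2 + 3^2 + 6^2 + (-4)^2
= 36 + 36 + 4 + 25 + 4 + 1 + 9 + 36 + 16 = 167
||T||_HS = sqrt(167) = 12.9228

12.9228


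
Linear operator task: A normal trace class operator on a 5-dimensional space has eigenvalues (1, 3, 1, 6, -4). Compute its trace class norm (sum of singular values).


For a normal operator, singular values equal |eigenvalues|.
Trace norm = sum |lambda_i| = 1 + 3 + 1 + 6 + 4
= 15

15


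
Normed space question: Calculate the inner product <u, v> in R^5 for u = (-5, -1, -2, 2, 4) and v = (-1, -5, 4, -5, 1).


Computing the standard inner product <u, v> = sum u_i * v_i
= -5*-1 + -1*-5 + -2*4 + 2*-5 + 4*1
= 5 + 5 + -8 + -10 + 4
= -4

-4


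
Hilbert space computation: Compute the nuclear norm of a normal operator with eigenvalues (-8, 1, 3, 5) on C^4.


For a normal operator, singular values equal |eigenvalues|.
Trace norm = sum |lambda_i| = 8 + 1 + 3 + 5
= 17

17


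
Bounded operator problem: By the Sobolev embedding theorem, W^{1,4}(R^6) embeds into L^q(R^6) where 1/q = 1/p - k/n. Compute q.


Using the Sobolev embedding formula: 1/q = 1/p - k/n
1/q = 1/4 - 1/6 = 1/12
q = 1/(1/12) = 12

12.0000


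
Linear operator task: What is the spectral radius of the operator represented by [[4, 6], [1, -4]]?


For a 2x2 matrix, eigenvalues satisfy lambda^2 - (trace)*lambda + det = 0
trace = 4 + -4 = 0
det = 4*-4 - 6*1 = -22
discriminant = 0^2 - 4*(-22) = 88
spectral radius = max |eigenvalue| = 4.6904

4.6904


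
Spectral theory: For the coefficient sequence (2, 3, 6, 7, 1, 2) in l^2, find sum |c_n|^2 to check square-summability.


sum |c_n|^2 = 2^2 + 3^2 + 6^2 + 7^2 + 1^2 + 2^2
= 4 + 9 + 36 + 49 + 1 + 4
= 103

103


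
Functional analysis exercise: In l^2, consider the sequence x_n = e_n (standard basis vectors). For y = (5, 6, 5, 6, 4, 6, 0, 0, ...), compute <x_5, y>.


x_5 = e_5 is the standard basis vector with 1 in position 5.
<x_5, y> = y_5 = 4
As n -> infinity, <x_n, y> -> 0, confirming weak convergence of (x_n) to 0.

4


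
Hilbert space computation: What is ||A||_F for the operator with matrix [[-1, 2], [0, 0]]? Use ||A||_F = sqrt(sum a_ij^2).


||A||_F^2 = sum a_ij^2
= (-1)^2 + 2^2 + 0^2 + 0^2
= 1 + 4 + 0 + 0 = 5
||A||_F = sqrt(5) = 2.2361

2.2361


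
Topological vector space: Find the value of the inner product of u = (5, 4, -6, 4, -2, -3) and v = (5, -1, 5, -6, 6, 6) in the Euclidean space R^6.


Computing the standard inner product <u, v> = sum u_i * v_i
= 5*5 + 4*-1 + -6*5 + 4*-6 + -2*6 + -3*6
= 25 + -4 + -30 + -24 + -12 + -18
= -63

-63


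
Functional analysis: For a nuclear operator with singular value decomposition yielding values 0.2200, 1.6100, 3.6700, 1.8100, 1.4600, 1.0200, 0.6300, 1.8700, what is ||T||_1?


The nuclear norm is the sum of all singular values.
||T||_1 = 0.2200 + 1.6100 + 3.6700 + 1.8100 + 1.4600 + 1.0200 + 0.6300 + 1.8700
= 12.2900

12.2900


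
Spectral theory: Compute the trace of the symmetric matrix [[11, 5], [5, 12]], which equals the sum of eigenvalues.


For a self-adjoint (symmetric) matrix, the eigenvalues are real.
The sum of eigenvalues equals the trace of the matrix.
trace = 11 + 12 = 23

23


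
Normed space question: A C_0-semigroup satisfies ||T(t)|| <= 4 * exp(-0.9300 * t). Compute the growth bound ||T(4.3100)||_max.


||T(4.3100)|| <= 4 * exp(-0.9300 * 4.3100)
= 4 * exp(-4.0083)
= 4 * 0.0182
= 0.0727

0.0727


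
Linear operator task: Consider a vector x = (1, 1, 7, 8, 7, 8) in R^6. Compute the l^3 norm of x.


The l^3 norm = (sum |x_i|^3)^(1/3)
Sum of 3th powers = 1 + 1 + 343 + 512 + 343 + 512 = 1712
||x||_3 = (1712)^(1/3) = 11.9628

11.9628


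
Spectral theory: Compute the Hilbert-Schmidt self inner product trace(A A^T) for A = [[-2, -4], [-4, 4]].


trace(A * A^T) = sum of squares of all entries
= (-2)^2 + (-4)^2 + (-4)^2 + 4^2
= 4 + 16 + 16 + 16
= 52

52


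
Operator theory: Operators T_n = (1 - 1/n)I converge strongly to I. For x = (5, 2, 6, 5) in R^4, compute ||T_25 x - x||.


T_25 x - x = (1 - 1/25)x - x = -x/25
||x|| = sqrt(90) = 9.4868
||T_25 x - x|| = ||x||/25 = 9.4868/25 = 0.3795

0.3795


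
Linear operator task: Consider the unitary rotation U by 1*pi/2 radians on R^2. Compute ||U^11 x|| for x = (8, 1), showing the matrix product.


U is a rotation by theta = 1*pi/2
U^11 = rotation by 11*theta = 11*pi/2 = 3*pi/2 (mod 2*pi)
cos(3*pi/2) = 0.0000, sin(3*pi/2) = -1.0000
U^11 x = (0.0000 * 8 - -1.0000 * 1, -1.0000 * 8 + 0.0000 * 1)
= (1.0000, -8.0000)
||U^11 x|| = sqrt(1.0000^2 + (-8.0000)^2) = sqrt(65.0000) = 8.0623

8.0623


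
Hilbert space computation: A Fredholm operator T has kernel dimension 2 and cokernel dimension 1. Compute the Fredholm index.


The Fredholm index is defined as ind(T) = dim(ker T) - dim(coker T)
= 2 - 1
= 1

1


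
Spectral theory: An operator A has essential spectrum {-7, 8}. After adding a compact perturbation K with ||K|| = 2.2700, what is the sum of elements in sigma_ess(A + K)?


By Weyl's theorem, the essential spectrum is invariant under compact perturbations.
sigma_ess(A + K) = sigma_ess(A) = {-7, 8}
Sum = -7 + 8 = 1

1


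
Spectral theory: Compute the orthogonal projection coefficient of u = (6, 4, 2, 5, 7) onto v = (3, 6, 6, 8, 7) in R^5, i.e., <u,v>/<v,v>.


Computing <u,v> = 6*3 + 4*6 + 2*6 + 5*8 + 7*7 = 143
Computing <v,v> = 3^2 + 6^2 + 6^2 + 8^2 + 7^2 = 194
Projection coefficient = 143/194 = 0.7371

0.7371


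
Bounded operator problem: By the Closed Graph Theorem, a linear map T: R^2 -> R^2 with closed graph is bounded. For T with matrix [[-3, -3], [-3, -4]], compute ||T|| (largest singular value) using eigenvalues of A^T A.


A^T A = [[18, 21], [21, 25]]
trace(A^T A) = 43, det(A^T A) = 9
discriminant = 43^2 - 4*9 = 1813
Largest eigenvalue of A^T A = (trace + sqrt(disc))/2 = 42.7897
||T|| = sqrt(42.7897) = 6.5414

6.5414


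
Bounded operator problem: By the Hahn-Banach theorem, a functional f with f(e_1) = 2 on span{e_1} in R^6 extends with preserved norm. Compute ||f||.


The norm of f is given by ||f|| = sup_{||x||=1} |f(x)|.
On span{e_1}, ||e_1|| = 1, so ||f|| = |f(e_1)| / ||e_1||
= |2| / 1 = 2.0000

2.0000


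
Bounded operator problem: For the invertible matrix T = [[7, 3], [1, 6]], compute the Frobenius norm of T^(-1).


det(T) = 7*6 - 3*1 = 39
T^(-1) = (1/39) * [[6, -3], [-1, 7]] = [[0.1538, -0.0769], [-0.0256, 0.1795]]
||T^(-1)||_F^2 = 0.1538^2 + (-0.0769)^2 + (-0.0256)^2 + 0.1795^2 = 0.0625
||T^(-1)||_F = sqrt(0.0625) = 0.2499

0.2499


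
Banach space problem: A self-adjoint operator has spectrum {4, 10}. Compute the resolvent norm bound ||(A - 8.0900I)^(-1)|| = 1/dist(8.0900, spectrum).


dist(8.0900, {4, 10}) = min(|8.0900 - 4|, |8.0900 - 10|)
= min(4.0900, 1.9100) = 1.9100
Resolvent bound = 1/1.9100 = 0.5236

0.5236


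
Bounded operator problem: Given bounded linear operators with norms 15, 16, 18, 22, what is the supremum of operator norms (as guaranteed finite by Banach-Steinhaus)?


By the Uniform Boundedness Principle, the supremum of norms is finite.
sup_k ||T_k|| = max(15, 16, 18, 22) = 22

22


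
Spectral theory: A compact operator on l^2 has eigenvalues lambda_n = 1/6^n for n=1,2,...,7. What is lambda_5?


The eigenvalue formula gives lambda_5 = 1/6^5
= 1/7776
= 1.2860e-04

1.2860e-04
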